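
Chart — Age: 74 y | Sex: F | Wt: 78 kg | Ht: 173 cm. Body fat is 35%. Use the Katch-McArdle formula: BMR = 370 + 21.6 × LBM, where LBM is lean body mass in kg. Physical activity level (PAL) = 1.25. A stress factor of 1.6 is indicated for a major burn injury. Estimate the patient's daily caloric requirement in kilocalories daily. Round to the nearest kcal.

LBM = 78 × (1 − 0.35) = 50.7 kg. Katch-McArdle: BMR = 370 + 21.6 × 50.7 = 1465.12 kcal/day.
TEE = BMR × activity factor = 1465.12 × 1.25 = 1831.4 kcal/day.
Apply stress factor: 1831.4 × 1.6 = 2930.24 kcal/day.

2930 kilocalories daily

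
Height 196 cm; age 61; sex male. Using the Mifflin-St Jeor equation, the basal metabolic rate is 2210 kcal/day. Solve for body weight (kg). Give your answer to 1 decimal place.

128.5 kg

2210 = 10·W + 6.25(196) − 5(61) + 5
10·W = 2210 − 925 = 1285, so W = 128.5 kg.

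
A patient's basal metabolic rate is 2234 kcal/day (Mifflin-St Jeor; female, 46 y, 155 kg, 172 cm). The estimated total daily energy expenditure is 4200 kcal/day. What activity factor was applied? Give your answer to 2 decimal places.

Activity factor = TEE ÷ BMR = 4200 ÷ 2234 = 1.88.

1.88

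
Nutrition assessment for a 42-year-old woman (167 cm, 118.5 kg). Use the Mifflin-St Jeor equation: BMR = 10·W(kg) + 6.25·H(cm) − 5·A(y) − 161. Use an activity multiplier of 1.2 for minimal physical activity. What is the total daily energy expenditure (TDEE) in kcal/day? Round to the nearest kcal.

Mifflin-St Jeor (female): BMR = 10(118.5) + 6.25(167) − 5(42) − 161 = 1185 + 1043.75 − 210 − 161 = 1857.75 kcal/day.
TEE = BMR × activity factor = 1857.75 × 1.2 = 2229.3 kcal/day.

2229 kcal/day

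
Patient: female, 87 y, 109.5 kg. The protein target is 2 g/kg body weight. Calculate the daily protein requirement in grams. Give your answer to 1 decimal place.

219.0 g/day

Protein = 2 g/kg × 109.5 kg = 219 g/day.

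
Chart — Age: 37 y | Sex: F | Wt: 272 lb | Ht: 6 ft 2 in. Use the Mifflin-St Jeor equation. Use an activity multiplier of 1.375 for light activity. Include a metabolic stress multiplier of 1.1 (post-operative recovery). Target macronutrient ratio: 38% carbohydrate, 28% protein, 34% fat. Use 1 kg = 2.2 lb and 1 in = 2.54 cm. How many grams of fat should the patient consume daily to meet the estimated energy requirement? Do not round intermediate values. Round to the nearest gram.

Convert to metric: weight = 272 ÷ 2.2 = 123.6364 kg; height = (6×12 + 2) × 2.54 = 74 × 2.54 = 187.96 cm.
Mifflin-St Jeor (female): BMR = 10(123.6364) + 6.25(187.96) − 5(37) − 161 = 1236.3636 + 1174.75 − 185 − 161 = 2065.1136 kcal/day.
TEE = 2065.1136 × 1.375 = 2839.5313 kcal/day.
With stress factor 1.1: 2839.5313 × 1.1 = 3123.4844 kcal/day.
Fat energy = 34% × 3123.4844 = 1061.9847 kcal.
Fat = 1061.9847 ÷ 9 kcal/g = 117.9983 g.

118 g/day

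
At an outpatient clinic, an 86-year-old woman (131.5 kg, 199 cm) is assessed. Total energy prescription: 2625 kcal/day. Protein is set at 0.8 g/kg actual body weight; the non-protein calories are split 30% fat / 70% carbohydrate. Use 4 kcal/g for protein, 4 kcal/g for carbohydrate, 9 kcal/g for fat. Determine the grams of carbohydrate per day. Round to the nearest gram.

386 g/day

Protein = 0.8 × 131.5 = 105.2 g → 105.2 × 4 = 420.8 kcal.
Non-protein calories = 2625 − 420.8 = 2204.2 kcal.
Fat: 30% × 2204.2 = 661.26 kcal; carbohydrate: 1542.94 kcal.
Carbohydrate: 1542.94 kcal ÷ 4 kcal/g = 385.735 g.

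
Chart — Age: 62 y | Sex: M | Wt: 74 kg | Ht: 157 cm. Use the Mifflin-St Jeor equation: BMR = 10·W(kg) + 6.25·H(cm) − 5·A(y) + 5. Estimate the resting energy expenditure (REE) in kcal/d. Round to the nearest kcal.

Mifflin-St Jeor (male): BMR = 10(74) + 6.25(157) − 5(62) + 5 = 740 + 981.25 − 310 + 5 = 1416.25 kcal/day.

1416 kcal/d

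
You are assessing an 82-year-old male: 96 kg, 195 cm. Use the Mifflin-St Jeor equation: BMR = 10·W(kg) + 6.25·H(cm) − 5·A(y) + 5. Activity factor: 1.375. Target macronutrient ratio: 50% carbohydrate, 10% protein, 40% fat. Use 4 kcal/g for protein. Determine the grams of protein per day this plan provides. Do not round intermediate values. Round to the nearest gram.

61 g/day

Mifflin-St Jeor (male): BMR = 10(96) + 6.25(195) − 5(82) + 5 = 960 + 1218.75 − 410 + 5 = 1773.75 kcal/day.
TEE = 1773.75 × 1.375 = 2438.9063 kcal/day.
Protein energy = 10% × 2438.9063 = 243.8906 kcal.
Protein = 243.8906 ÷ 4 kcal/g = 60.9727 g.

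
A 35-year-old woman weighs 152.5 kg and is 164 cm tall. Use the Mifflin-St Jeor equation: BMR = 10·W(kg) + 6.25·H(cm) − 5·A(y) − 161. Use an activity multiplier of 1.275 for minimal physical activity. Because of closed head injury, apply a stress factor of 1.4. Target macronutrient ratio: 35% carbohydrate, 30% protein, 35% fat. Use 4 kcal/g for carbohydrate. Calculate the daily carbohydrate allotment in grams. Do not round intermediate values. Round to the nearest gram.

346 g/day

Mifflin-St Jeor (female): BMR = 10(152.5) + 6.25(164) − 5(35) − 161 = 1525 + 1025 − 175 − 161 = 2214 kcal/day.
TEE = 2214 × 1.275 = 2822.85 kcal/day.
With stress factor 1.4: 2822.85 × 1.4 = 3951.99 kcal/day.
Carbohydrate energy = 35% × 3951.99 = 1383.1965 kcal.
Carbohydrate = 1383.1965 ÷ 4 kcal/g = 345.7991 g.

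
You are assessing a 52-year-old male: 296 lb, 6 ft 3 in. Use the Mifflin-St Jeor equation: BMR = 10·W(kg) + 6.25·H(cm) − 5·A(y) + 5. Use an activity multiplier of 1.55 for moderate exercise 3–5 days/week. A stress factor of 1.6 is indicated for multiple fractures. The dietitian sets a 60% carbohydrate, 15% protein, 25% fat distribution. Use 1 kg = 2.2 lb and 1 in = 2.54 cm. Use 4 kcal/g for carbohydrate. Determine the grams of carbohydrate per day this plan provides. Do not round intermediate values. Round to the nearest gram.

Convert to metric: weight = 296 ÷ 2.2 = 134.5455 kg; height = (6×12 + 3) × 2.54 = 75 × 2.54 = 190.5 cm.
Mifflin-St Jeor (male): BMR = 10(134.5455) + 6.25(190.5) − 5(52) + 5 = 1345.4545 + 1190.625 − 260 + 5 = 2281.0795 kcal/day.
TEE = 2281.0795 × 1.55 = 3535.6733 kcal/day.
With stress factor 1.6: 3535.6733 × 1.6 = 5657.0773 kcal/day.
Carbohydrate energy = 60% × 5657.0773 = 3394.2464 kcal.
Carbohydrate = 3394.2464 ÷ 4 kcal/g = 848.5616 g.

849 g/day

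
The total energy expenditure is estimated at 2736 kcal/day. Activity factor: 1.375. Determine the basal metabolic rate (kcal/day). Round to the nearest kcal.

1990 kcal/day

BMR = TEE ÷ activity factor = 2736 ÷ 1.375 = 1989.8182 kcal/day.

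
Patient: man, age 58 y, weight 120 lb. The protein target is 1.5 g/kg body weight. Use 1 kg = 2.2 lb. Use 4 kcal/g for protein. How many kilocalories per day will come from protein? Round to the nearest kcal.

Weight in kg = 120 ÷ 2.2 = 54.5455 kg.
Protein = 1.5 g/kg × 54.5455 kg = 81.8182 g/day.
Protein energy = 81.8182 g × 4 kcal/g = 327.2727 kcal/day.

327 kcal/day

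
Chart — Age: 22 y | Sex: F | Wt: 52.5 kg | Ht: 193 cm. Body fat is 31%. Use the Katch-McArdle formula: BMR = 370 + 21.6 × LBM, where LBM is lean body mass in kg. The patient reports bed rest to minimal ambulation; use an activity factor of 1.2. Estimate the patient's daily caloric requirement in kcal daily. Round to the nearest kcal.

1383 kcal daily

LBM = 52.5 × (1 − 0.31) = 36.225 kg. Katch-McArdle: BMR = 370 + 21.6 × 36.225 = 1152.46 kcal/day.
TEE = BMR × activity factor = 1152.46 × 1.2 = 1382.952 kcal/day.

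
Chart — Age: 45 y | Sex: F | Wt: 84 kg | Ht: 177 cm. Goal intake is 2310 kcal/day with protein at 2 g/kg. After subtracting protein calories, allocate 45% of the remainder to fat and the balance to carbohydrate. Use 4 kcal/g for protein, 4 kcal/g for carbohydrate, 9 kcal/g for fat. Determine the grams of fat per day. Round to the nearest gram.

Protein = 2 × 84 = 168 g → 168 × 4 = 672 kcal.
Non-protein calories = 2310 − 672 = 1638 kcal.
Fat: 45% × 1638 = 737.1 kcal; carbohydrate: 900.9 kcal.
Fat: 737.1 kcal ÷ 9 kcal/g = 81.9 g.

82 g/day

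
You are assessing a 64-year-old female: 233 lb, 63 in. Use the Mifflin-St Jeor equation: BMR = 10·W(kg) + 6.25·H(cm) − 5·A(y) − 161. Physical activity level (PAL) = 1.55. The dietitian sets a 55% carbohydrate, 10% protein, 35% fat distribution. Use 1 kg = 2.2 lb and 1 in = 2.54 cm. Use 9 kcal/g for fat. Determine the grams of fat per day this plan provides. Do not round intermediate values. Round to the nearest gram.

95 g/day

Convert to metric: weight = 233 ÷ 2.2 = 105.9091 kg; height = 63 × 2.54 = 160.02 cm.
Mifflin-St Jeor (female): BMR = 10(105.9091) + 6.25(160.02) − 5(64) − 161 = 1059.0909 + 1000.125 − 320 − 161 = 1578.2159 kcal/day.
TEE = 1578.2159 × 1.55 = 2446.2347 kcal/day.
Fat energy = 35% × 2446.2347 = 856.1821 kcal.
Fat = 856.1821 ÷ 9 kcal/g = 95.1313 g.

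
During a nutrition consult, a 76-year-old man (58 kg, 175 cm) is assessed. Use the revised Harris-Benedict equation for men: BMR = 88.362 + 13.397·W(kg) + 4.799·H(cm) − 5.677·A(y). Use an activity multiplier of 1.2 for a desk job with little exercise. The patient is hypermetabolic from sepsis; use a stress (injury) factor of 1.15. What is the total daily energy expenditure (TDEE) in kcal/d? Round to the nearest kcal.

Harris-Benedict: BMR = 88.362 + 13.397(58) + 4.799(175) − 5.677(76) = 1273.761 kcal/day.
TEE = BMR × activity factor = 1273.761 × 1.2 = 1528.5132 kcal/day.
Apply stress factor: 1528.5132 × 1.15 = 1757.7902 kcal/day.

1758 kcal/d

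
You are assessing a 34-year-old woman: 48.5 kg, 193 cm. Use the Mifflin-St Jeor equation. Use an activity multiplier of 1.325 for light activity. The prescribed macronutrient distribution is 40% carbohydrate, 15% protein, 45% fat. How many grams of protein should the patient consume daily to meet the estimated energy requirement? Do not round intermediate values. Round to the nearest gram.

Mifflin-St Jeor (female): BMR = 10(48.5) + 6.25(193) − 5(34) − 161 = 485 + 1206.25 − 170 − 161 = 1360.25 kcal/day.
TEE = 1360.25 × 1.325 = 1802.3313 kcal/day.
Protein energy = 15% × 1802.3313 = 270.3497 kcal.
Protein = 270.3497 ÷ 4 kcal/g = 67.5874 g.

68 g/day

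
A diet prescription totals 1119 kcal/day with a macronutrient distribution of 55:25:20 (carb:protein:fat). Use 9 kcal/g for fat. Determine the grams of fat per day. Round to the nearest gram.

Fat energy = 20% × 1119 = 223.8 kcal.
At 9 kcal/g: 223.8 ÷ 9 = 24.8667 g.

25 g/day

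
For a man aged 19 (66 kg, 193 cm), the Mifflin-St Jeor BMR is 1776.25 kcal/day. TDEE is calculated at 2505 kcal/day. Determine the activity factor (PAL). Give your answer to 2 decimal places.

1.41

Activity factor = TEE ÷ BMR = 2505 ÷ 1776.25 = 1.41.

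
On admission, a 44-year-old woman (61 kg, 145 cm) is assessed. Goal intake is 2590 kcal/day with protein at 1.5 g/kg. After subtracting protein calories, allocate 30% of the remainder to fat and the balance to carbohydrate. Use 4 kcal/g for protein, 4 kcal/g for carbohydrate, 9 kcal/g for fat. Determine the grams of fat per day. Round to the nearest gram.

74 g/day

Protein = 1.5 × 61 = 91.5 g → 91.5 × 4 = 366 kcal.
Non-protein calories = 2590 − 366 = 2224 kcal.
Fat: 30% × 2224 = 667.2 kcal; carbohydrate: 1556.8 kcal.
Fat: 667.2 kcal ÷ 9 kcal/g = 74.1333 g.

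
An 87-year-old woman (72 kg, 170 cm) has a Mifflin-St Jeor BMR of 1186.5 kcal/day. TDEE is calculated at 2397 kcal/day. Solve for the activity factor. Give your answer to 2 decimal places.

Activity factor = TEE ÷ BMR = 2397 ÷ 1186.5 = 2.02.

2.02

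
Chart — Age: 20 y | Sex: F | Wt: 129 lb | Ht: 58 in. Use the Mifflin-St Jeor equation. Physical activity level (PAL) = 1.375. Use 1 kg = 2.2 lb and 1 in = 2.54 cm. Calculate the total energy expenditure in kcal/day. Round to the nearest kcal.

1713 kcal/day

Convert to metric: weight = 129 ÷ 2.2 = 58.6364 kg; height = 58 × 2.54 = 147.32 cm.
Mifflin-St Jeor (female): BMR = 10(58.6364) + 6.25(147.32) − 5(20) − 161 = 586.3636 + 920.75 − 100 − 161 = 1246.1136 kcal/day.
TEE = BMR × activity factor = 1246.1136 × 1.375 = 1713.4063 kcal/day.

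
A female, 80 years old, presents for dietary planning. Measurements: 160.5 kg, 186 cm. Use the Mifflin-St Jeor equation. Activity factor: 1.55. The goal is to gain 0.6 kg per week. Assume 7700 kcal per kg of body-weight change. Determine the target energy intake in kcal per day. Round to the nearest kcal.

Mifflin-St Jeor (female): BMR = 10(160.5) + 6.25(186) − 5(80) − 161 = 1605 + 1162.5 − 400 − 161 = 2206.5 kcal/day.
TEE = 2206.5 × 1.55 = 3420.075 kcal/day.
Required daily surplus = 0.6 × 7700 ÷ 7 = 660 kcal/day.
Target intake = 3420.075 + 660 = 4080.075 kcal/day.

4080 kcal per day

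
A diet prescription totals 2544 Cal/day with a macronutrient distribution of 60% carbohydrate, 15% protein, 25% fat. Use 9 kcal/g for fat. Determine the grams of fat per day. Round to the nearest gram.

Fat energy = 25% × 2544 = 636 kcal.
At 9 kcal/g: 636 ÷ 9 = 70.6667 g.

71 g/day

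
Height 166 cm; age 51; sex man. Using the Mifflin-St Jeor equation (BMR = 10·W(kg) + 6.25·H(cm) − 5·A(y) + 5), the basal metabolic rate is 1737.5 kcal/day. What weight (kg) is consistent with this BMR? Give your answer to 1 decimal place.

95.0 kg

1737.5 = 10·W + 6.25(166) − 5(51) + 5
10·W = 1737.5 − 787.5 = 950, so W = 95 kg.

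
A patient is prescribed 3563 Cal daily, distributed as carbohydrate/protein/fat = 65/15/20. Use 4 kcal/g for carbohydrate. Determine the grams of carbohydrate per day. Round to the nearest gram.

Carbohydrate energy = 65% × 3563 = 2315.95 kcal.
At 4 kcal/g: 2315.95 ÷ 4 = 578.9875 g.

579 g/day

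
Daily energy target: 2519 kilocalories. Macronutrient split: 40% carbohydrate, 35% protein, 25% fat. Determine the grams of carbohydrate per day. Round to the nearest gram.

252 g/day

Carbohydrate energy = 40% × 2519 = 1007.6 kcal.
At 4 kcal/g: 1007.6 ÷ 4 = 251.9 g.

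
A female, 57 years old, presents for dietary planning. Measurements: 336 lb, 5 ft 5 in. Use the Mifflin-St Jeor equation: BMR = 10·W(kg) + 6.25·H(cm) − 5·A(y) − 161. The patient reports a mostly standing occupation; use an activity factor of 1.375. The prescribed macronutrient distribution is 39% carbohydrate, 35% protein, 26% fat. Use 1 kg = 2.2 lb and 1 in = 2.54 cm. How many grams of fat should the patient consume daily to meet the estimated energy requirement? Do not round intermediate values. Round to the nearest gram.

Convert to metric: weight = 336 ÷ 2.2 = 152.7273 kg; height = (5×12 + 5) × 2.54 = 65 × 2.54 = 165.1 cm.
Mifflin-St Jeor (female): BMR = 10(152.7273) + 6.25(165.1) − 5(57) − 161 = 1527.2727 + 1031.875 − 285 − 161 = 2113.1477 kcal/day.
TEE = 2113.1477 × 1.375 = 2905.5781 kcal/day.
Fat energy = 26% × 2905.5781 = 755.4503 kcal.
Fat = 755.4503 ÷ 9 kcal/g = 83.9389 g.

84 g/day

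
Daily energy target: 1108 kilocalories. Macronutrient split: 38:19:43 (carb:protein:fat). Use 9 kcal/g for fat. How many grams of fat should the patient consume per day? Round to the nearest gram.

53 g/day

Fat energy = 43% × 1108 = 476.44 kcal.
At 9 kcal/g: 476.44 ÷ 9 = 52.9378 g.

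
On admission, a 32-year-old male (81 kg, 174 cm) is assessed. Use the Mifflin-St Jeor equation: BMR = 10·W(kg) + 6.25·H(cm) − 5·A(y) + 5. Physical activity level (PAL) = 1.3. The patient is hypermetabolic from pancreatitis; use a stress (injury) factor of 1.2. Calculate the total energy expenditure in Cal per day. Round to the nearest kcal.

2718 Cal per day

Mifflin-St Jeor (male): BMR = 10(81) + 6.25(174) − 5(32) + 5 = 810 + 1087.5 − 160 + 5 = 1742.5 kcal/day.
TEE = BMR × activity factor = 1742.5 × 1.3 = 2265.25 kcal/day.
Apply stress factor: 2265.25 × 1.2 = 2718.3 kcal/day.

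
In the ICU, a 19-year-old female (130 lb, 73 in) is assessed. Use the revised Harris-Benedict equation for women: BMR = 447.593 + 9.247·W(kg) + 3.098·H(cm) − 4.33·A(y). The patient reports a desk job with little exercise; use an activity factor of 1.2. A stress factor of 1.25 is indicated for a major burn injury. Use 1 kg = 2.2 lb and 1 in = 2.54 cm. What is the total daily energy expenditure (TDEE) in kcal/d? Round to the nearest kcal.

2229 kcal/d

Convert to metric: weight = 130 ÷ 2.2 = 59.0909 kg; height = 73 × 2.54 = 185.42 cm.
Harris-Benedict: BMR = 447.593 + 9.247(59.0909) + 3.098(185.42) − 4.33(19) = 1486.1678 kcal/day.
TEE = BMR × activity factor = 1486.1678 × 1.2 = 1783.4014 kcal/day.
Apply stress factor: 1783.4014 × 1.25 = 2229.2517 kcal/day.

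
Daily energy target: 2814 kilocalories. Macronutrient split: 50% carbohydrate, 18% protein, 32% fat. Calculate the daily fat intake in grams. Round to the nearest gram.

100 g/day

Fat energy = 32% × 2814 = 900.48 kcal.
At 9 kcal/g: 900.48 ÷ 9 = 100.0533 g.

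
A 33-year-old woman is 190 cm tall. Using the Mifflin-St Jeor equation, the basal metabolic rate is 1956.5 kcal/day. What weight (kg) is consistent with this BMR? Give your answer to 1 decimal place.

109.5 kg

1956.5 = 10·W + 6.25(190) − 5(33) − 161
10·W = 1956.5 − 861.5 = 1095, so W = 109.5 kg.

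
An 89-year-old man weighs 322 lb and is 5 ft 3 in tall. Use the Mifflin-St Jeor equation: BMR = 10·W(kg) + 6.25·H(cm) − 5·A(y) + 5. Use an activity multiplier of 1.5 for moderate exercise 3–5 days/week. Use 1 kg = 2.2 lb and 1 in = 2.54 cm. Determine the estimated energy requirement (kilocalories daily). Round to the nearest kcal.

Convert to metric: weight = 322 ÷ 2.2 = 146.3636 kg; height = (5×12 + 3) × 2.54 = 63 × 2.54 = 160.02 cm.
Mifflin-St Jeor (male): BMR = 10(146.3636) + 6.25(160.02) − 5(89) + 5 = 1463.6364 + 1000.125 − 445 + 5 = 2023.7614 kcal/day.
TEE = BMR × activity factor = 2023.7614 × 1.5 = 3035.642 kcal/day.

3036 kilocalories daily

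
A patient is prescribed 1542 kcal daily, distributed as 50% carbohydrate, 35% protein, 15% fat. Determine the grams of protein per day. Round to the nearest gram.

135 g/day

Protein energy = 35% × 1542 = 539.7 kcal.
At 4 kcal/g: 539.7 ÷ 4 = 134.925 g.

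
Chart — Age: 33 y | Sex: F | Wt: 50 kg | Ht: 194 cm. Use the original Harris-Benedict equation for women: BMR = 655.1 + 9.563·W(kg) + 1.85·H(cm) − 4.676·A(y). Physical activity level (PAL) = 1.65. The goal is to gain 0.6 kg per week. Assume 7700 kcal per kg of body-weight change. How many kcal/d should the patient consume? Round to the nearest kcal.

2867 kcal/d

Harris-Benedict: BMR = 655.1 + 9.563(50) + 1.85(194) − 4.676(33) = 1337.842 kcal/day.
TEE = 1337.842 × 1.65 = 2207.4393 kcal/day.
Required daily surplus = 0.6 × 7700 ÷ 7 = 660 kcal/day.
Target intake = 2207.4393 + 660 = 2867.4393 kcal/day.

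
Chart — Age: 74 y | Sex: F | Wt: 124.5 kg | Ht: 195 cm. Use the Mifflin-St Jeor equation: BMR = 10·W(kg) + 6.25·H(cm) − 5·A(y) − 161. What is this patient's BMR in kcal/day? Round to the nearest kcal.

1933 kcal/day

Mifflin-St Jeor (female): BMR = 10(124.5) + 6.25(195) − 5(74) − 161 = 1245 + 1218.75 − 370 − 161 = 1932.75 kcal/day.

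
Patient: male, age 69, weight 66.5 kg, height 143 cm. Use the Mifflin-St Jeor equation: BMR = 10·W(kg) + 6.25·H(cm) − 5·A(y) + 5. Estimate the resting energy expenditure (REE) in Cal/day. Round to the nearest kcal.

Mifflin-St Jeor (male): BMR = 10(66.5) + 6.25(143) − 5(69) + 5 = 665 + 893.75 − 345 + 5 = 1218.75 kcal/day.

1219 Cal/day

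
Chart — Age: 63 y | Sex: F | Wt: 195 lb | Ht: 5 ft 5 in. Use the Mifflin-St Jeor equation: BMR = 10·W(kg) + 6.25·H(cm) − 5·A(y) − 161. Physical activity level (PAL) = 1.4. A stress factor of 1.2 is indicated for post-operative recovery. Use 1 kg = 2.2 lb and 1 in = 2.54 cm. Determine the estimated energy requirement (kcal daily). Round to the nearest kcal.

2423 kcal daily

Convert to metric: weight = 195 ÷ 2.2 = 88.6364 kg; height = (5×12 + 5) × 2.54 = 65 × 2.54 = 165.1 cm.
Mifflin-St Jeor (female): BMR = 10(88.6364) + 6.25(165.1) − 5(63) − 161 = 886.3636 + 1031.875 − 315 − 161 = 1442.2386 kcal/day.
TEE = BMR × activity factor = 1442.2386 × 1.4 = 2019.1341 kcal/day.
Apply stress factor: 2019.1341 × 1.2 = 2422.9609 kcal/day.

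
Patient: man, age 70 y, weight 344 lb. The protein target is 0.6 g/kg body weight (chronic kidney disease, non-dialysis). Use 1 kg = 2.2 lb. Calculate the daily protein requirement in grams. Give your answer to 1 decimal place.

Weight in kg = 344 ÷ 2.2 = 156.3636 kg.
Protein = 0.6 g/kg × 156.3636 kg = 93.8182 g/day.

93.8 g/day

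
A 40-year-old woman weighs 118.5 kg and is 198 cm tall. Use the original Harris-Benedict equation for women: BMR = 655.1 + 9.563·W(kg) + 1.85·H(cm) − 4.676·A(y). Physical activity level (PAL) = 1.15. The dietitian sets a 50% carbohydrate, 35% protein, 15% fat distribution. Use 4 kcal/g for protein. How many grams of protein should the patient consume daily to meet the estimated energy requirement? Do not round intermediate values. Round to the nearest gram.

198 g/day

Harris-Benedict: BMR = 655.1 + 9.563(118.5) + 1.85(198) − 4.676(40) = 1967.5755 kcal/day.
TEE = 1967.5755 × 1.15 = 2262.7118 kcal/day.
Protein energy = 35% × 2262.7118 = 791.9491 kcal.
Protein = 791.9491 ÷ 4 kcal/g = 197.9873 g.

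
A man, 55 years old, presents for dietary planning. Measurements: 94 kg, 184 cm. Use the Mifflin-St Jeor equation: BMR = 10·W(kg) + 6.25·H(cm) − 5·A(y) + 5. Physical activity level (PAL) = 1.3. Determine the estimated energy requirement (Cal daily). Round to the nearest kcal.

Mifflin-St Jeor (male): BMR = 10(94) + 6.25(184) − 5(55) + 5 = 940 + 1150 − 275 + 5 = 1820 kcal/day.
TEE = BMR × activity factor = 1820 × 1.3 = 2366 kcal/day.

2366 Cal daily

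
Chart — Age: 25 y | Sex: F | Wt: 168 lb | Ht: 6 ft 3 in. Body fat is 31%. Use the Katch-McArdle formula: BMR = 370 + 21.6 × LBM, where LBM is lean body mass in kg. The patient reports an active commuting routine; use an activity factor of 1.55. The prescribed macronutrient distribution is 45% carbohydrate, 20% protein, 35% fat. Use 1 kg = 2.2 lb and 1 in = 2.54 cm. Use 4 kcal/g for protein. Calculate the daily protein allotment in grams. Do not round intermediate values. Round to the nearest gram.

Convert to metric: weight = 168 ÷ 2.2 = 76.3636 kg; height = (6×12 + 3) × 2.54 = 75 × 2.54 = 190.5 cm.
LBM = 76.3636 × (1 − 0.31) = 52.6909 kg. Katch-McArdle: BMR = 370 + 21.6 × 52.6909 = 1508.1236 kcal/day.
TEE = 1508.1236 × 1.55 = 2337.5916 kcal/day.
Protein energy = 20% × 2337.5916 = 467.5183 kcal.
Protein = 467.5183 ÷ 4 kcal/g = 116.8796 g.

117 g/day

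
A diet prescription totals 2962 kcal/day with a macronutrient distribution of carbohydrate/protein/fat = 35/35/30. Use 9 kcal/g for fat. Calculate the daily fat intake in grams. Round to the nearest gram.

99 g/day

Fat energy = 30% × 2962 = 888.6 kcal.
At 9 kcal/g: 888.6 ÷ 9 = 98.7333 g.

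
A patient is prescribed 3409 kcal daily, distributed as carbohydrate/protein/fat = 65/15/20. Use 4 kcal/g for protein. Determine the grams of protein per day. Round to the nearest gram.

Protein energy = 15% × 3409 = 511.35 kcal.
At 4 kcal/g: 511.35 ÷ 4 = 127.8375 g.

128 g/day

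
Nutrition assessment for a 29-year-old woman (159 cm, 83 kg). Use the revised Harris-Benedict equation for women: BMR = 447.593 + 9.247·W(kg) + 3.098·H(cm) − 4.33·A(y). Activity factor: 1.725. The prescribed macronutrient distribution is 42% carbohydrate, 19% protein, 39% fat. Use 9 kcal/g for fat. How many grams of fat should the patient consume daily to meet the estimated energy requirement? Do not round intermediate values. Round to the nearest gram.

118 g/day

Harris-Benedict: BMR = 447.593 + 9.247(83) + 3.098(159) − 4.33(29) = 1582.106 kcal/day.
TEE = 1582.106 × 1.725 = 2729.1329 kcal/day.
Fat energy = 39% × 2729.1329 = 1064.3618 kcal.
Fat = 1064.3618 ÷ 9 kcal/g = 118.2624 g.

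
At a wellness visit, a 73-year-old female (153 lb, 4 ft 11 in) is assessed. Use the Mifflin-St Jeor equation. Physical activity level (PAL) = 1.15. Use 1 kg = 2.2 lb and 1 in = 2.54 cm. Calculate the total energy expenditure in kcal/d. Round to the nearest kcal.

Convert to metric: weight = 153 ÷ 2.2 = 69.5455 kg; height = (4×12 + 11) × 2.54 = 59 × 2.54 = 149.86 cm.
Mifflin-St Jeor (female): BMR = 10(69.5455) + 6.25(149.86) − 5(73) − 161 = 695.4545 + 936.625 − 365 − 161 = 1106.0795 kcal/day.
TEE = BMR × activity factor = 1106.0795 × 1.15 = 1271.9915 kcal/day.

1272 kcal/d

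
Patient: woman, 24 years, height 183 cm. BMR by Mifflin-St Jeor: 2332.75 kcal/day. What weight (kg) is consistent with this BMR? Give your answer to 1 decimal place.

147.0 kg

2332.75 = 10·W + 6.25(183) − 5(24) − 161
10·W = 2332.75 − 862.75 = 1470, so W = 147 kg.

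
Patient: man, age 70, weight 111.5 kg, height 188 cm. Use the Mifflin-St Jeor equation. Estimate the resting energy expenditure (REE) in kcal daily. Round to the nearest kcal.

1945 kcal daily

Mifflin-St Jeor (male): BMR = 10(111.5) + 6.25(188) − 5(70) + 5 = 1115 + 1175 − 350 + 5 = 1945 kcal/day.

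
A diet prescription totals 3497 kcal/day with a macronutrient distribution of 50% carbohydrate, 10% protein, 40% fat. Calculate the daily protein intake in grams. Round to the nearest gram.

87 g/day

Protein energy = 10% × 3497 = 349.7 kcal.
At 4 kcal/g: 349.7 ÷ 4 = 87.425 g.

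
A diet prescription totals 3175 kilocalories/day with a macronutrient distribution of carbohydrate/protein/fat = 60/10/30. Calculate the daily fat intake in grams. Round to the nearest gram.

Fat energy = 30% × 3175 = 952.5 kcal.
At 9 kcal/g: 952.5 ÷ 9 = 105.8333 g.

106 g/day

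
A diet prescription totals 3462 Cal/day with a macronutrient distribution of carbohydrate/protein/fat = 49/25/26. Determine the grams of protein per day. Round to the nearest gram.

Protein energy = 25% × 3462 = 865.5 kcal.
At 4 kcal/g: 865.5 ÷ 4 = 216.375 g.

216 g/day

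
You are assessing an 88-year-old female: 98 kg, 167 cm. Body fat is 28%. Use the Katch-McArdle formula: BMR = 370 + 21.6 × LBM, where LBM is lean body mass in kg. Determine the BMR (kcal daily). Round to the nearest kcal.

1894 kcal daily

LBM = 98 × (1 − 0.28) = 70.56 kg. Katch-McArdle: BMR = 370 + 21.6 × 70.56 = 1894.096 kcal/day.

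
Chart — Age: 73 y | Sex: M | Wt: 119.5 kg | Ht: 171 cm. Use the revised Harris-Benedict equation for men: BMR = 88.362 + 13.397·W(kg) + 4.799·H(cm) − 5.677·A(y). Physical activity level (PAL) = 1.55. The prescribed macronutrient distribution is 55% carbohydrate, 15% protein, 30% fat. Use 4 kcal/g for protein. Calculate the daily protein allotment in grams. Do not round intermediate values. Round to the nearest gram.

122 g/day

Harris-Benedict: BMR = 88.362 + 13.397(119.5) + 4.799(171) − 5.677(73) = 2095.5115 kcal/day.
TEE = 2095.5115 × 1.55 = 3248.0428 kcal/day.
Protein energy = 15% × 3248.0428 = 487.2064 kcal.
Protein = 487.2064 ÷ 4 kcal/g = 121.8016 g.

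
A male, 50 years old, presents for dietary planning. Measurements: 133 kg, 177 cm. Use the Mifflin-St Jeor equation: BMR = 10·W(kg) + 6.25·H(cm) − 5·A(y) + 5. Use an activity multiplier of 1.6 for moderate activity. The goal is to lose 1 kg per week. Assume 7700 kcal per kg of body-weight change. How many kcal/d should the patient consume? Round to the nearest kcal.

Mifflin-St Jeor (male): BMR = 10(133) + 6.25(177) − 5(50) + 5 = 1330 + 1106.25 − 250 + 5 = 2191.25 kcal/day.
TEE = 2191.25 × 1.6 = 3506 kcal/day.
Required daily deficit = 1 × 7700 ÷ 7 = 1100 kcal/day.
Target intake = 3506 − 1100 = 2406 kcal/day.

2406 kcal/d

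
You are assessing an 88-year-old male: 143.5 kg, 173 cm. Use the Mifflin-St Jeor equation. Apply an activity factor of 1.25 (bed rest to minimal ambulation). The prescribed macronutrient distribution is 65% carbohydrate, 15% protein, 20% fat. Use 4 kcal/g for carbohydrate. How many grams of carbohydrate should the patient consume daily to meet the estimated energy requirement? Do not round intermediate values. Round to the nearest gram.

Mifflin-St Jeor (male): BMR = 10(143.5) + 6.25(173) − 5(88) + 5 = 1435 + 1081.25 − 440 + 5 = 2081.25 kcal/day.
TEE = 2081.25 × 1.25 = 2601.5625 kcal/day.
Carbohydrate energy = 65% × 2601.5625 = 1691.0156 kcal.
Carbohydrate = 1691.0156 ÷ 4 kcal/g = 422.7539 g.

423 g/day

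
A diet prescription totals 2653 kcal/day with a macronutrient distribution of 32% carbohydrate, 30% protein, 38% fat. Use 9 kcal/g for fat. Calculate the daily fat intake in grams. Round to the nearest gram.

Fat energy = 38% × 2653 = 1008.14 kcal.
At 9 kcal/g: 1008.14 ÷ 9 = 112.0156 g.

112 g/day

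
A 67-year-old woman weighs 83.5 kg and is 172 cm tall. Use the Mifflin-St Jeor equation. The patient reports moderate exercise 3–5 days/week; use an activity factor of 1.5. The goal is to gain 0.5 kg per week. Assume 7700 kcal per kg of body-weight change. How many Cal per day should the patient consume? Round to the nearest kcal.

Mifflin-St Jeor (female): BMR = 10(83.5) + 6.25(172) − 5(67) − 161 = 835 + 1075 − 335 − 161 = 1414 kcal/day.
TEE = 1414 × 1.5 = 2121 kcal/day.
Required daily surplus = 0.5 × 7700 ÷ 7 = 550 kcal/day.
Target intake = 2121 + 550 = 2671 kcal/day.

2671 Cal per day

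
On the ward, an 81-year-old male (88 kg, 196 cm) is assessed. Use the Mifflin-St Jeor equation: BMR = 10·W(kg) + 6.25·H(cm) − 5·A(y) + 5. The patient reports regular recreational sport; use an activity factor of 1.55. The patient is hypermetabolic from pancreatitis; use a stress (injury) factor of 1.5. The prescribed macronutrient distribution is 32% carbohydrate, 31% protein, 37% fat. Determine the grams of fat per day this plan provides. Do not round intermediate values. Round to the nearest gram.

163 g/day

Mifflin-St Jeor (male): BMR = 10(88) + 6.25(196) − 5(81) + 5 = 880 + 1225 − 405 + 5 = 1705 kcal/day.
TEE = 1705 × 1.55 = 2642.75 kcal/day.
With stress factor 1.5: 2642.75 × 1.5 = 3964.125 kcal/day.
Fat energy = 37% × 3964.125 = 1466.7263 kcal.
Fat = 1466.7263 ÷ 9 kcal/g = 162.9696 g.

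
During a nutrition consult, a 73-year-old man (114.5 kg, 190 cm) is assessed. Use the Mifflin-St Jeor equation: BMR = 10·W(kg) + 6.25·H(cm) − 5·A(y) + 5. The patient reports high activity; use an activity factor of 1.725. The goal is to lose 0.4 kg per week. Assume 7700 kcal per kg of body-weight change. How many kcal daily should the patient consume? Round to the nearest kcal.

Mifflin-St Jeor (male): BMR = 10(114.5) + 6.25(190) − 5(73) + 5 = 1145 + 1187.5 − 365 + 5 = 1972.5 kcal/day.
TEE = 1972.5 × 1.725 = 3402.5625 kcal/day.
Required daily deficit = 0.4 × 7700 ÷ 7 = 440 kcal/day.
Target intake = 3402.5625 − 440 = 2962.5625 kcal/day.

2963 kcal daily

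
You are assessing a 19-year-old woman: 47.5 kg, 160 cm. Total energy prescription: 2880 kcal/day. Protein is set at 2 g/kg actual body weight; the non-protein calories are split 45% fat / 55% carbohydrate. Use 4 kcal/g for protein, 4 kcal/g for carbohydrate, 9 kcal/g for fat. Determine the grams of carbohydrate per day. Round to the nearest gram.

Protein = 2 × 47.5 = 95 g → 95 × 4 = 380 kcal.
Non-protein calories = 2880 − 380 = 2500 kcal.
Fat: 45% × 2500 = 1125 kcal; carbohydrate: 1375 kcal.
Carbohydrate: 1375 kcal ÷ 4 kcal/g = 343.75 g.

344 g/day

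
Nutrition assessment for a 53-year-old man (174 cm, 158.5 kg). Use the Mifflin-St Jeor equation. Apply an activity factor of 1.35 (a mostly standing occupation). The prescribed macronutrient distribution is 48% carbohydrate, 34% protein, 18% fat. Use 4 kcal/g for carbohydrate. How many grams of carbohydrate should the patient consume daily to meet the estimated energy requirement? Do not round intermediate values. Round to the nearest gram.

Mifflin-St Jeor (male): BMR = 10(158.5) + 6.25(174) − 5(53) + 5 = 1585 + 1087.5 − 265 + 5 = 2412.5 kcal/day.
TEE = 2412.5 × 1.35 = 3256.875 kcal/day.
Carbohydrate energy = 48% × 3256.875 = 1563.3 kcal.
Carbohydrate = 1563.3 ÷ 4 kcal/g = 390.825 g.

391 g/day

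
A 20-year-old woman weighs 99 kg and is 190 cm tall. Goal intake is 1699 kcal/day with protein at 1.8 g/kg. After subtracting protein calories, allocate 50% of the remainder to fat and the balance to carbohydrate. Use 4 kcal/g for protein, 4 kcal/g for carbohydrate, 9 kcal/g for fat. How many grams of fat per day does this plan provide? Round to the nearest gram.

55 g/day

Protein = 1.8 × 99 = 178.2 g → 178.2 × 4 = 712.8 kcal.
Non-protein calories = 1699 − 712.8 = 986.2 kcal.
Fat: 50% × 986.2 = 493.1 kcal; carbohydrate: 493.1 kcal.
Fat: 493.1 kcal ÷ 9 kcal/g = 54.7889 g.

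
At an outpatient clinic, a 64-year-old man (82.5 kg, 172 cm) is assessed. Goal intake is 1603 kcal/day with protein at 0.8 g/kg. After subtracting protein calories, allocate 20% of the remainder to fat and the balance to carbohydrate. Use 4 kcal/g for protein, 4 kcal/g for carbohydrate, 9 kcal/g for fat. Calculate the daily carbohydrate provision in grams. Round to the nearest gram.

Protein = 0.8 × 82.5 = 66 g → 66 × 4 = 264 kcal.
Non-protein calories = 1603 − 264 = 1339 kcal.
Fat: 20% × 1339 = 267.8 kcal; carbohydrate: 1071.2 kcal.
Carbohydrate: 1071.2 kcal ÷ 4 kcal/g = 267.8 g.

268 g/day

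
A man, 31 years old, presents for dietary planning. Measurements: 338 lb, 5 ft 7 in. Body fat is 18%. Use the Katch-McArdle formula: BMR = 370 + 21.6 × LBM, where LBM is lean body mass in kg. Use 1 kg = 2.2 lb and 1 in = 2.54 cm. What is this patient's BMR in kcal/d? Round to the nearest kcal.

3091 kcal/d

Convert to metric: weight = 338 ÷ 2.2 = 153.6364 kg; height = (5×12 + 7) × 2.54 = 67 × 2.54 = 170.18 cm.
LBM = 153.6364 × (1 − 0.18) = 125.9818 kg. Katch-McArdle: BMR = 370 + 21.6 × 125.9818 = 3091.2073 kcal/day.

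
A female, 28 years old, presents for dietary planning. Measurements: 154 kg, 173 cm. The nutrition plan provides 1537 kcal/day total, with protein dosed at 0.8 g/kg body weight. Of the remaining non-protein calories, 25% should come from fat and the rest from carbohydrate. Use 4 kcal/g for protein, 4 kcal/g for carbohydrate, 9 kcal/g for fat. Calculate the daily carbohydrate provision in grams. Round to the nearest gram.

196 g/day

Protein = 0.8 × 154 = 123.2 g → 123.2 × 4 = 492.8 kcal.
Non-protein calories = 1537 − 492.8 = 1044.2 kcal.
Fat: 25% × 1044.2 = 261.05 kcal; carbohydrate: 783.15 kcal.
Carbohydrate: 783.15 kcal ÷ 4 kcal/g = 195.7875 g.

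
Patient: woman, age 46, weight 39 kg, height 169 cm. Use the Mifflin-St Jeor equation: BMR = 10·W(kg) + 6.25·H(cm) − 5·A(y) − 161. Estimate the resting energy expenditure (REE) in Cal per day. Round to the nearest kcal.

1055 Cal per day

Mifflin-St Jeor (female): BMR = 10(39) + 6.25(169) − 5(46) − 161 = 390 + 1056.25 − 230 − 161 = 1055.25 kcal/day.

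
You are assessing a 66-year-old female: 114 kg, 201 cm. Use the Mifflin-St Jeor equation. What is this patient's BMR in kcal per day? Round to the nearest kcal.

1905 kcal per day

Mifflin-St Jeor (female): BMR = 10(114) + 6.25(201) − 5(66) − 161 = 1140 + 1256.25 − 330 − 161 = 1905.25 kcal/day.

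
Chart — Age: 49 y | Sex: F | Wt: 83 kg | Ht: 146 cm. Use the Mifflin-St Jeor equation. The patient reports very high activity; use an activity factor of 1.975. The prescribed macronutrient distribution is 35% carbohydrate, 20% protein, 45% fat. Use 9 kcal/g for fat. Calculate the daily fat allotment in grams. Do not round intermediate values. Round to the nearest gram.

132 g/day

Mifflin-St Jeor (female): BMR = 10(83) + 6.25(146) − 5(49) − 161 = 830 + 912.5 − 245 − 161 = 1336.5 kcal/day.
TEE = 1336.5 × 1.975 = 2639.5875 kcal/day.
Fat energy = 45% × 2639.5875 = 1187.8144 kcal.
Fat = 1187.8144 ÷ 9 kcal/g = 131.9794 g.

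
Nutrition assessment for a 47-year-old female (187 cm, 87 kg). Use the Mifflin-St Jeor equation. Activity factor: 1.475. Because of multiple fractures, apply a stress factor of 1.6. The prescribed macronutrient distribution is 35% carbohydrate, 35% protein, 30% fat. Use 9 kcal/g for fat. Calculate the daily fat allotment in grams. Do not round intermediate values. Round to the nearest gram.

129 g/day

Mifflin-St Jeor (female): BMR = 10(87) + 6.25(187) − 5(47) − 161 = 870 + 1168.75 − 235 − 161 = 1642.75 kcal/day.
TEE = 1642.75 × 1.475 = 2423.0563 kcal/day.
With stress factor 1.6: 2423.0563 × 1.6 = 3876.89 kcal/day.
Fat energy = 30% × 3876.89 = 1163.067 kcal.
Fat = 1163.067 ÷ 9 kcal/g = 129.2297 g.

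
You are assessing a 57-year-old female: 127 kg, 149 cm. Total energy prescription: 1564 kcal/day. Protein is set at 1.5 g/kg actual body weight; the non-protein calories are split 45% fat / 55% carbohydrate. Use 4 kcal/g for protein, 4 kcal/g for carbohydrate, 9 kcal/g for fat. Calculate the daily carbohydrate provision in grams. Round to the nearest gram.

110 g/day

Protein = 1.5 × 127 = 190.5 g → 190.5 × 4 = 762 kcal.
Non-protein calories = 1564 − 762 = 802 kcal.
Fat: 45% × 802 = 360.9 kcal; carbohydrate: 441.1 kcal.
Carbohydrate: 441.1 kcal ÷ 4 kcal/g = 110.275 g.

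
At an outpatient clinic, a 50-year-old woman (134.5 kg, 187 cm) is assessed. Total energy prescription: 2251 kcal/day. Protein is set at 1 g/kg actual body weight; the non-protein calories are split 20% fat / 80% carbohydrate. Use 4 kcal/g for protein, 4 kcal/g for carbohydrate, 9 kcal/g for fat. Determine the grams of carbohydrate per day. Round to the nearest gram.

343 g/day

Protein = 1 × 134.5 = 134.5 g → 134.5 × 4 = 538 kcal.
Non-protein calories = 2251 − 538 = 1713 kcal.
Fat: 20% × 1713 = 342.6 kcal; carbohydrate: 1370.4 kcal.
Carbohydrate: 1370.4 kcal ÷ 4 kcal/g = 342.6 g.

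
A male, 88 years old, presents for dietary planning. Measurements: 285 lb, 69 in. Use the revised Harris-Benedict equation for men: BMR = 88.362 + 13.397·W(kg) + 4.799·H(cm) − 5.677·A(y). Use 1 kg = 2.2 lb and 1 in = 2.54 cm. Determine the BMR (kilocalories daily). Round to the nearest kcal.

2165 kilocalories daily

Convert to metric: weight = 285 ÷ 2.2 = 129.5455 kg; height = 69 × 2.54 = 175.26 cm.
Harris-Benedict: BMR = 88.362 + 13.397(129.5455) + 4.799(175.26) − 5.677(88) = 2165.3792 kcal/day.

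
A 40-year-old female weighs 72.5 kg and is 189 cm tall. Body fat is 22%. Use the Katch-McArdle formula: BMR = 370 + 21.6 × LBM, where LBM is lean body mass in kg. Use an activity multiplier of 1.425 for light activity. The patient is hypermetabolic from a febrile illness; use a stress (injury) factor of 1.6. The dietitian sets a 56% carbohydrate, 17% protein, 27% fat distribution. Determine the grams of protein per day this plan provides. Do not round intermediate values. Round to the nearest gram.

LBM = 72.5 × (1 − 0.22) = 56.55 kg. Katch-McArdle: BMR = 370 + 21.6 × 56.55 = 1591.48 kcal/day.
TEE = 1591.48 × 1.425 = 2267.859 kcal/day.
With stress factor 1.6: 2267.859 × 1.6 = 3628.5744 kcal/day.
Protein energy = 17% × 3628.5744 = 616.8576 kcal.
Protein = 616.8576 ÷ 4 kcal/g = 154.2144 g.

154 g/day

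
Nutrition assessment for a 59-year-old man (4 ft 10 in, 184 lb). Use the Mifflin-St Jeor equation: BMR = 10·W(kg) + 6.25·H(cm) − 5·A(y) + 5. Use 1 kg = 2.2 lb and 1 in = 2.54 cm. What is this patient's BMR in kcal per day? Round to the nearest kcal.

1467 kcal per day

Convert to metric: weight = 184 ÷ 2.2 = 83.6364 kg; height = (4×12 + 10) × 2.54 = 58 × 2.54 = 147.32 cm.
Mifflin-St Jeor (male): BMR = 10(83.6364) + 6.25(147.32) − 5(59) + 5 = 836.3636 + 920.75 − 295 + 5 = 1467.1136 kcal/day.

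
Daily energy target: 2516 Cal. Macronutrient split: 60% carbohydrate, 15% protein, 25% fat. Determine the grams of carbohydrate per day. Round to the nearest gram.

377 g/day

Carbohydrate energy = 60% × 2516 = 1509.6 kcal.
At 4 kcal/g: 1509.6 ÷ 4 = 377.4 g.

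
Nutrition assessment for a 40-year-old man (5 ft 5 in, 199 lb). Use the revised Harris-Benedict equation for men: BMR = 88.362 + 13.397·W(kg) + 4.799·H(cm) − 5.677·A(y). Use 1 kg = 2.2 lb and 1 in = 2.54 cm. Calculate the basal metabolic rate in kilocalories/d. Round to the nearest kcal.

1865 kilocalories/d

Convert to metric: weight = 199 ÷ 2.2 = 90.4545 kg; height = (5×12 + 5) × 2.54 = 65 × 2.54 = 165.1 cm.
Harris-Benedict: BMR = 88.362 + 13.397(90.4545) + 4.799(165.1) − 5.677(40) = 1865.4164 kcal/day.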